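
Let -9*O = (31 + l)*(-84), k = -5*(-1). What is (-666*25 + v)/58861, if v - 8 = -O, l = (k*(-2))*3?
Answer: -49954/176583 ≈ -0.28289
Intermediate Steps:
k = 5
l = -30 (l = (5*(-2))*3 = -10*3 = -30)
O = 28/3 (O = -(31 - 30)*(-84)/9 = -(-84)/9 = -1/9*(-84) = 28/3 ≈ 9.3333)
v = -4/3 (v = 8 - 1*28/3 = 8 - 28/3 = -4/3 ≈ -1.3333)
(-666*25 + v)/58861 = (-666*25 - 4/3)/58861 = (-16650 - 4/3)*(1/58861) = -49954/3*1/58861 = -49954/176583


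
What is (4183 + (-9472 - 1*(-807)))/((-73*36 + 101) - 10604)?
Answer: 498/1459 ≈ 0.34133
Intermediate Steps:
(4183 + (-9472 - 1*(-807)))/((-73*36 + 101) - 10604) = (4183 + (-9472 + 807))/((-2628 + 101) - 10604) = (4183 - 8665)/(-2527 - 10604) = -4482/(-13131) = -4482*(-1/13131) = 498/1459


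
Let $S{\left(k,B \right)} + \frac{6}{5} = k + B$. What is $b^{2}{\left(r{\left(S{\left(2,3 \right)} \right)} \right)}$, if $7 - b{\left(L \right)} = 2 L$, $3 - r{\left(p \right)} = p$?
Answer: $\frac{1849}{25} \approx 73.96$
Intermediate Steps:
$S{\left(k,B \right)} = - \frac{6}{5} + B + k$ ($S{\left(k,B \right)} = - \frac{6}{5} + \left(k + B\right) = - \frac{6}{5} + \left(B + k\right) = - \frac{6}{5} + B + k$)
$r{\left(p \right)} = 3 - p$
$b{\left(L \right)} = 7 - 2 L$
$b^{2}{\left(r{\left(S{\left(2,3 \right)} \right)} \right)} = \left(7 - 2 \left(3 - \left(- \frac{6}{5} + 3 + 2\right)\right)\right)^{2} = \left(7 - 2 \left(3 - \frac{19}{5}\right)\right)^{2} = \left(7 - - \frac{8}{5}\right)^{2} = \left(7 + \frac{8}{5}\right)^{2} = \left(\frac{43}{5}\right)^{2} = \frac{1849}{25}$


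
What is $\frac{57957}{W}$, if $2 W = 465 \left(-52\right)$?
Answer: $- \frac{19319}{4030} \approx -4.7938$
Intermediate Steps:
$W = -12090$ ($W = \frac{465 \left(-52\right)}{2} = \frac{1}{2} \left(-24180\right) = -12090$)
$\frac{57957}{W} = \frac{57957}{-12090} = 57957 \left(- \frac{1}{12090}\right) = - \frac{19319}{4030}$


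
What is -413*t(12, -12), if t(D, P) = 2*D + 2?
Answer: -10738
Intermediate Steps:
t(D, P) = 2 + 2*D
-413*t(12, -12) = -413*(2 + 2*12) = -413*(2 + 24) = -413*26 = -10738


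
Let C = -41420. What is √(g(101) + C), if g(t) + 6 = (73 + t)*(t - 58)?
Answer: 2*I*√8486 ≈ 184.24*I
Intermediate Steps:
g(t) = -6 + (-58 + t)*(73 + t) (g(t) = -6 + (73 + t)*(t - 58) = -6 + (73 + t)*(-58 + t) = -6 + (-58 + t)*(73 + t))
√(g(101) + C) = √((-4240 + 101² + 15*101) - 41420) = √((-4240 + 10201 + 1515) - 41420) = √(7476 - 41420) = √(-33944) = 2*I*√8486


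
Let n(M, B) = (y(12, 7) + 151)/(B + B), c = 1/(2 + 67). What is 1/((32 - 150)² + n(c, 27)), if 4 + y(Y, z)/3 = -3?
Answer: 27/376013 ≈ 7.1806e-5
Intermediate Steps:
y(Y, z) = -21 (y(Y, z) = -12 + 3*(-3) = -12 - 9 = -21)
c = 1/69 ≈ 0.014493
n(M, B) = 65/B (n(M, B) = (-21 + 151)/(B + B) = 130/((2*B)) = 130*(1/(2*B)) = 65/B)
1/((32 - 150)² + n(c, 27)) = 1/((32 - 150)² + 65/27) = 1/((-118)² + 65*(1/27)) = 1/(13924 + 65/27) = 1/(376013/27) = 27/376013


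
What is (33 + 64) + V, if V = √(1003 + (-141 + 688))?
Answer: 97 + 5*√62 ≈ 136.37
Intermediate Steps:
V = 5*√62 (V = √(1003 + 547) = √1550 = 5*√62 ≈ 39.370)
(33 + 64) + V = (33 + 64) + 5*√62 = 97 + 5*√62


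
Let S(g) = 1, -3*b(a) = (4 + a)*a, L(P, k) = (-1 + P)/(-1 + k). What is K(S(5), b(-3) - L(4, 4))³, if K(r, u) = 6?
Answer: 216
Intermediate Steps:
L(P, k) = (-1 + P)/(-1 + k)
b(a) = -a*(4 + a)/3 (b(a) = -(4 + a)*a/3 = -a*(4 + a)/3)
K(S(5), b(-3) - L(4, 4))³ = 6³ = 216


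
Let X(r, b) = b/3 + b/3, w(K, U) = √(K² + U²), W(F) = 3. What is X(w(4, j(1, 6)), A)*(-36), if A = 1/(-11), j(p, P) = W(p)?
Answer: 24/11 ≈ 2.1818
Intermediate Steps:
j(p, P) = 3
A = -1/11 ≈ -0.090909
X(r, b) = 2*b/3 (X(r, b) = b*(⅓) + b*(⅓) = b/3 + b/3 = 2*b/3)
X(w(4, j(1, 6)), A)*(-36) = ((⅔)*(-1/11))*(-36) = -2/33*(-36) = 24/11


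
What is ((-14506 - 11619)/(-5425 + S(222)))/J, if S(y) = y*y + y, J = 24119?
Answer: -26125/1063189639 ≈ -2.4572e-5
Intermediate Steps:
S(y) = y + y**2 (S(y) = y**2 + y = y + y**2)
((-14506 - 11619)/(-5425 + S(222)))/J = ((-14506 - 11619)/(-5425 + 222*(1 + 222)))/24119 = -26125/(-5425 + 222*223)*(1/24119) = -26125/(-5425 + 49506)*(1/24119) = -26125/44081*(1/24119) = -26125*1/44081*(1/24119) = -26125/44081*1/24119 = -26125/1063189639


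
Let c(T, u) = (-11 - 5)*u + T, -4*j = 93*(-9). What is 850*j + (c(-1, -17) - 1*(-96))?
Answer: 356459/2 ≈ 1.7823e+5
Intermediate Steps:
j = 837/4 (j = -93*(-9)/4 = -1/4*(-837) = 837/4 ≈ 209.25)
c(T, u) = T - 16*u (c(T, u) = -16*u + T = T - 16*u)
850*j + (c(-1, -17) - 1*(-96)) = 850*(837/4) + ((-1 - 16*(-17)) - 1*(-96)) = 355725/2 + ((-1 + 272) + 96) = 355725/2 + (271 + 96) = 355725/2 + 367 = 356459/2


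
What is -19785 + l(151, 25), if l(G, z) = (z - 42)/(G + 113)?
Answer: -5223257/264 ≈ -19785.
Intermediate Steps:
l(G, z) = (-42 + z)/(113 + G)
-19785 + l(151, 25) = -19785 + (-42 + 25)/(113 + 151) = -19785 - 17/264 = -5223257/264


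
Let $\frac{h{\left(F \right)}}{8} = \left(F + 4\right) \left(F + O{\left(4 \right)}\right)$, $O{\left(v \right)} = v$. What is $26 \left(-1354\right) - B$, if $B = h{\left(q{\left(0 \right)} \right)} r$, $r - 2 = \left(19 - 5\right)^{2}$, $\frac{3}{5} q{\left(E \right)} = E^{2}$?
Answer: $-60548$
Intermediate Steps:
$q{\left(E \right)} = \frac{5 E^{2}}{3}$
$r = 198$ ($r = 2 + \left(19 - 5\right)^{2} = 2 + 14^{2} = 2 + 196 = 198$)
$h{\left(F \right)} = 8 \left(4 + F\right)^{2}$ ($h{\left(F \right)} = 8 \left(F + 4\right) \left(F + 4\right) = 8 \left(4 + F\right) \left(4 + F\right) = 8 \left(4 + F\right)^{2}$)
$B = 25344$ ($B = \left(128 + 8 \left(\frac{5 \cdot 0^{2}}{3}\right)^{2} + 64 \frac{5 \cdot 0^{2}}{3}\right) 198 = \left(128 + 8 \left(\frac{5}{3} \cdot 0\right)^{2} + 64 \cdot \frac{5}{3} \cdot 0\right) 198 = \left(128 + 8 \cdot 0^{2} + 64 \cdot 0\right) 198 = \left(128 + 8 \cdot 0 + 0\right) 198 = \left(128 + 0 + 0\right) 198 = 128 \cdot 198 = 25344$)
$26 \left(-1354\right) - B = 26 \left(-1354\right) - 25344 = -35204 - 25344 = -60548$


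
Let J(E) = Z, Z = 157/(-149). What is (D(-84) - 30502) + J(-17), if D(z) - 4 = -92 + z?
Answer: -4570583/149 ≈ -30675.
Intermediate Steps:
Z = -157/149 (Z = 157*(-1/149) = -157/149 ≈ -1.0537)
J(E) = -157/149
D(z) = -88 + z (D(z) = 4 + (-92 + z) = -88 + z)
(D(-84) - 30502) + J(-17) = ((-88 - 84) - 30502) - 157/149 = (-172 - 30502) - 157/149 = -30674 - 157/149 = -4570583/149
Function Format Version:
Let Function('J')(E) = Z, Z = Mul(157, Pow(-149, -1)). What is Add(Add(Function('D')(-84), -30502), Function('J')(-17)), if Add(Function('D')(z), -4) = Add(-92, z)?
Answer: Rational(-4570583, 149) ≈ -30675.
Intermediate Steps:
Z = Rational(-157, 149) (Z = Mul(157, Rational(-1, 149)) = Rational(-157, 149) ≈ -1.0537)
Function('J')(E) = Rational(-157, 149)
Function('D')(z) = Add(-88, z) (Function('D')(z) = Add(4, Add(-92, z)) = Add(-88, z))
Add(Add(Function('D')(-84), -30502), Function('J')(-17)) = Add(Add(Add(-88, -84), -30502), Rational(-157, 149)) = Add(Add(-172, -30502), Rational(-157, 149)) = Add(-30674, Rational(-157, 149)) = Rational(-4570583, 149)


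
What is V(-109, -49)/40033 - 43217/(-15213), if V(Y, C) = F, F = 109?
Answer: 1731764378/609022029 ≈ 2.8435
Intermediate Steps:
V(Y, C) = 109
V(-109, -49)/40033 - 43217/(-15213) = 109/40033 - 43217/(-15213) = 109*(1/40033) - 43217*(-1/15213) = 109/40033 + 43217/15213 = 1731764378/609022029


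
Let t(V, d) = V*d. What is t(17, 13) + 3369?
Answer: 3590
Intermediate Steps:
t(17, 13) + 3369 = 17*13 + 3369 = 221 + 3369 = 3590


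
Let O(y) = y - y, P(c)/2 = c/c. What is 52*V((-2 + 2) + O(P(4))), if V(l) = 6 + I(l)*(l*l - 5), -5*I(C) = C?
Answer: 312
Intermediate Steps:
I(C) = -C/5
P(c) = 2 (P(c) = 2*(c/c) = 2*1 = 2)
O(y) = 0
V(l) = 6 - l*(-5 + l**2)/5 (V(l) = 6 + (-l/5)*(l*l - 5) = 6 + (-l/5)*(l**2 - 5) = 6 + (-l/5)*(-5 + l**2) = 6 - l*(-5 + l**2)/5)
52*V((-2 + 2) + O(P(4))) = 52*(6 + ((-2 + 2) + 0) - ((-2 + 2) + 0)**3/5) = 52*(6 + (0 + 0) - (0 + 0)**3/5) = 52*(6 + 0 - 1/5*0**3) = 52*(6 + 0 - 1/5*0) = 52*(6 + 0 + 0) = 52*6 = 312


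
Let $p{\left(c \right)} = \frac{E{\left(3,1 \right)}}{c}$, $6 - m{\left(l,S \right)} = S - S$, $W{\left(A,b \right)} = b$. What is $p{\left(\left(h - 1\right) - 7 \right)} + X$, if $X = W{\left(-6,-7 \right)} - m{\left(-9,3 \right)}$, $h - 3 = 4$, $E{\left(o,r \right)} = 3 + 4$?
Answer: $-20$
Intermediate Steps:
$E{\left(o,r \right)} = 7$
$h = 7$ ($h = 3 + 4 = 7$)
$m{\left(l,S \right)} = 6$ ($m{\left(l,S \right)} = 6 - \left(S - S\right) = 6 - 0 = 6 + 0 = 6$)
$X = -13$ ($X = -7 - 6 = -13$)
$p{\left(c \right)} = \frac{7}{c}$
$p{\left(\left(h - 1\right) - 7 \right)} + X = \frac{7}{\left(7 - 1\right) - 7} - 13 = \frac{7}{6 - 7} - 13 = \frac{7}{-1} - 13 = 7 \left(-1\right) - 13 = -7 - 13 = -20$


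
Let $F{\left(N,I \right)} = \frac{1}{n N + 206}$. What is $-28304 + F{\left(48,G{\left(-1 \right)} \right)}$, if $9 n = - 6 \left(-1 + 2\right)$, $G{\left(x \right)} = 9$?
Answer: $- \frac{4924895}{174} \approx -28304.0$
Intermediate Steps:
$n = - \frac{2}{3}$ ($n = \frac{\left(-6\right) \left(-1 + 2\right)}{9} = \frac{\left(-6\right) 1}{9} = \frac{1}{9} \left(-6\right) = - \frac{2}{3} \approx -0.66667$)
$F{\left(N,I \right)} = \frac{1}{206 - \frac{2 N}{3}}$ ($F{\left(N,I \right)} = \frac{1}{- \frac{2 N}{3} + 206} = \frac{1}{206 - \frac{2 N}{3}}$)
$-28304 + F{\left(48,G{\left(-1 \right)} \right)} = -28304 + \frac{3}{2 \left(309 - 48\right)} = -28304 + \frac{3}{2 \cdot 261} = -28304 + \frac{3}{2} \cdot \frac{1}{261} = -28304 + \frac{1}{174} = - \frac{4924895}{174}$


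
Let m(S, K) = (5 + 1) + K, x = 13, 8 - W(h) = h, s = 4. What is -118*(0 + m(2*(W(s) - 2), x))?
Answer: -2242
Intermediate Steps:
W(h) = 8 - h
m(S, K) = 6 + K
-118*(0 + m(2*(W(s) - 2), x)) = -118*(0 + (6 + 13)) = -118*(0 + 19) = -118*19 = -2242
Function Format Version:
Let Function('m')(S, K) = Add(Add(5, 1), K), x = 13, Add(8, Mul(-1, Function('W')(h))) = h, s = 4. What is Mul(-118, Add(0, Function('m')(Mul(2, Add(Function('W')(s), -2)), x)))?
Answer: -2242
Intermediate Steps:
Function('W')(h) = Add(8, Mul(-1, h))
Function('m')(S, K) = Add(6, K)
Mul(-118, Add(0, Function('m')(Mul(2, Add(Function('W')(s), -2)), x))) = Mul(-118, Add(0, Add(6, 13))) = Mul(-118, Add(0, 19)) = Mul(-118, 19) = -2242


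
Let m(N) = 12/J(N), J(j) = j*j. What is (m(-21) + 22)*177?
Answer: 191042/49 ≈ 3898.8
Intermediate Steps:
J(j) = j²
m(N) = 12/N² (m(N) = 12/(N²) = 12/N²)
(m(-21) + 22)*177 = (12/(-21)² + 22)*177 = (12*(1/441) + 22)*177 = (4/147 + 22)*177 = (3238/147)*177 = 191042/49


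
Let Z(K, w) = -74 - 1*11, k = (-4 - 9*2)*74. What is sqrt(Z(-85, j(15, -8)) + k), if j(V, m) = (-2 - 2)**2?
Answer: I*sqrt(1713) ≈ 41.388*I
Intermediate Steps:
j(V, m) = 16 (j(V, m) = (-4)**2 = 16)
k = -1628 (k = (-4 - 18)*74 = -22*74 = -1628)
Z(K, w) = -85 (Z(K, w) = -74 - 11 = -85)
sqrt(Z(-85, j(15, -8)) + k) = sqrt(-85 - 1628) = sqrt(-1713) = I*sqrt(1713)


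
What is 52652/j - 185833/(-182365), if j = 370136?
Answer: 19596341317/16874962910 ≈ 1.1613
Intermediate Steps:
52652/j - 185833/(-182365) = 52652/370136 - 185833/(-182365) = 52652*(1/370136) - 185833*(-1/182365) = 13163/92534 + 185833/182365 = 19596341317/16874962910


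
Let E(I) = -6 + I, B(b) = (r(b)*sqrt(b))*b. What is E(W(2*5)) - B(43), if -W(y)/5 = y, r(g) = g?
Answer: -56 - 1849*sqrt(43) ≈ -12181.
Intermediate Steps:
W(y) = -5*y
B(b) = b**(5/2) (B(b) = (b*sqrt(b))*b = b**(3/2)*b = b**(5/2))
E(W(2*5)) - B(43) = (-6 - 10*5) - 43**(5/2) = (-6 - 5*10) - 1849*sqrt(43) = (-6 - 50) - 1849*sqrt(43) = -56 - 1849*sqrt(43)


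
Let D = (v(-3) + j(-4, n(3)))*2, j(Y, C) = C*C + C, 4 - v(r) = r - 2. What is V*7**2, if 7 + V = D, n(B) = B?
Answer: 1715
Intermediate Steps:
v(r) = 6 - r (v(r) = 4 - (r - 2) = 4 - (-2 + r) = 4 + (2 - r) = 6 - r)
j(Y, C) = C + C**2 (j(Y, C) = C**2 + C = C + C**2)
D = 42 (D = ((6 - 1*(-3)) + 3*(1 + 3))*2 = ((6 + 3) + 3*4)*2 = (9 + 12)*2 = 21*2 = 42)
V = 35 (V = -7 + 42 = 35)
V*7**2 = 35*7**2 = 35*49 = 1715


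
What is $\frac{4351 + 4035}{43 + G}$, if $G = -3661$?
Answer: $- \frac{4193}{1809} \approx -2.3179$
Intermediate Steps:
$\frac{4351 + 4035}{43 + G} = \frac{4351 + 4035}{43 - 3661} = \frac{8386}{-3618} = 8386 \left(- \frac{1}{3618}\right) = - \frac{4193}{1809}$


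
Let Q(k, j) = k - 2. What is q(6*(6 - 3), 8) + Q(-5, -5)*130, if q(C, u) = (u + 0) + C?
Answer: -884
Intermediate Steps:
Q(k, j) = -2 + k
q(C, u) = C + u (q(C, u) = u + C = C + u)
q(6*(6 - 3), 8) + Q(-5, -5)*130 = (6*(6 - 3) + 8) + (-2 - 5)*130 = (6*3 + 8) - 7*130 = (18 + 8) - 910 = 26 - 910 = -884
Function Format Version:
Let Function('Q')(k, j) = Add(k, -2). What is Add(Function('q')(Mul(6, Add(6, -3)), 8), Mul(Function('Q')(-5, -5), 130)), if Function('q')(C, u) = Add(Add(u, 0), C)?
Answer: -884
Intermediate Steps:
Function('Q')(k, j) = Add(-2, k)
Function('q')(C, u) = Add(C, u) (Function('q')(C, u) = Add(u, C) = Add(C, u))
Add(Function('q')(Mul(6, Add(6, -3)), 8), Mul(Function('Q')(-5, -5), 130)) = Add(Add(Mul(6, Add(6, -3)), 8), Mul(Add(-2, -5), 130)) = Add(Add(Mul(6, 3), 8), Mul(-7, 130)) = Add(Add(18, 8), -910) = Add(26, -910) = -884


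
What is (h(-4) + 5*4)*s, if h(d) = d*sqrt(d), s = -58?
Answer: -1160 + 464*I ≈ -1160.0 + 464.0*I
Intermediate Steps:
h(d) = d**(3/2)
(h(-4) + 5*4)*s = ((-4)**(3/2) + 5*4)*(-58) = (-8*I + 20)*(-58) = (20 - 8*I)*(-58) = -1160 + 464*I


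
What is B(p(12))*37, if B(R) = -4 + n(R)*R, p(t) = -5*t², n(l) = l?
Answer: 19180652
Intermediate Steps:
B(R) = -4 + R² (B(R) = -4 + R*R = -4 + R²)
B(p(12))*37 = (-4 + (-5*12²)²)*37 = (-4 + (-5*144)²)*37 = (-4 + (-720)²)*37 = (-4 + 518400)*37 = 518396*37 = 19180652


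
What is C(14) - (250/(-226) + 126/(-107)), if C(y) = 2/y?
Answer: 205382/84637 ≈ 2.4266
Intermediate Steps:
C(14) - (250/(-226) + 126/(-107)) = 2/14 - (250/(-226) + 126/(-107)) = 2*(1/14) - (250*(-1/226) + 126*(-1/107)) = 1/7 - (-125/113 - 126/107) = 1/7 - 1*(-27613/12091) = 1/7 + 27613/12091 = 205382/84637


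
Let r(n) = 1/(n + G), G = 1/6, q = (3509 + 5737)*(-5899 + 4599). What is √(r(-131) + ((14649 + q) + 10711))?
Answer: I*√7391273793710/785 ≈ 3463.3*I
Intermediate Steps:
q = -12019800 (q = 9246*(-1300) = -12019800)
G = ⅙ ≈ 0.16667
r(n) = 1/(⅙ + n) (r(n) = 1/(n + ⅙) = 1/(⅙ + n))
√(r(-131) + ((14649 + q) + 10711)) = √(6/(1 + 6*(-131)) + ((14649 - 12019800) + 10711)) = √(6/(1 - 786) + (-12005151 + 10711)) = √(6/(-785) - 11994440) = √(6*(-1/785) - 11994440) = √(-6/785 - 11994440) = √(-9415635406/785) = I*√7391273793710/785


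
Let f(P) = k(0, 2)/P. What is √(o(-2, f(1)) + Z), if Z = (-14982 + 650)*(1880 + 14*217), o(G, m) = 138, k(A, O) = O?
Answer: 7*I*√1438462 ≈ 8395.5*I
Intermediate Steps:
f(P) = 2/P
Z = -70484776 (Z = -14332*(1880 + 3038) = -14332*4918 = -70484776)
√(o(-2, f(1)) + Z) = √(138 - 70484776) = √(-70484638) = 7*I*√1438462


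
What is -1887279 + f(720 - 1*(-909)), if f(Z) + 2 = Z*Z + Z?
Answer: 767989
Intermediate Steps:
f(Z) = -2 + Z + Z² (f(Z) = -2 + (Z*Z + Z) = -2 + (Z² + Z) = -2 + (Z + Z²) = -2 + Z + Z²)
-1887279 + f(720 - 1*(-909)) = -1887279 + (-2 + (720 - 1*(-909)) + (720 - 1*(-909))²) = -1887279 + (-2 + (720 + 909) + (720 + 909)²) = -1887279 + (-2 + 1629 + 1629²) = -1887279 + (-2 + 1629 + 2653641) = -1887279 + 2655268 = 767989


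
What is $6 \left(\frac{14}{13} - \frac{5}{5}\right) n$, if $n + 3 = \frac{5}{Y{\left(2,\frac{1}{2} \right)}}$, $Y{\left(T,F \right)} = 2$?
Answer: $- \frac{3}{13} \approx -0.23077$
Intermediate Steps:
$n = - \frac{1}{2}$ ($n = -3 + \frac{5}{2} = - \frac{1}{2} \approx -0.5$)
$6 \left(\frac{14}{13} - \frac{5}{5}\right) n = 6 \left(\frac{14}{13} - \frac{5}{5}\right) \left(- \frac{1}{2}\right) = 6 \left(14 \cdot \frac{1}{13} - 1\right) \left(- \frac{1}{2}\right) = 6 \left(\frac{14}{13} - 1\right) \left(- \frac{1}{2}\right) = 6 \cdot \frac{1}{13} \left(- \frac{1}{2}\right) = \frac{6}{13} \left(- \frac{1}{2}\right) = - \frac{3}{13}$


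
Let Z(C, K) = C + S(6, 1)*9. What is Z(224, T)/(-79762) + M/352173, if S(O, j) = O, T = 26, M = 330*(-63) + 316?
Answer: -865475641/14045011413 ≈ -0.061622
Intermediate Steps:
M = -20474 (M = -20790 + 316 = -20474)
Z(C, K) = 54 + C (Z(C, K) = C + 6*9 = C + 54 = 54 + C)
Z(224, T)/(-79762) + M/352173 = (54 + 224)/(-79762) - 20474/352173 = 278*(-1/79762) - 20474*1/352173 = -139/39881 - 20474/352173 = -865475641/14045011413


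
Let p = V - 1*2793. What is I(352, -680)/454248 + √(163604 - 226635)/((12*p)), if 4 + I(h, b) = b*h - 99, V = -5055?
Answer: -8869/16824 - I*√63031/94176 ≈ -0.52716 - 0.0026659*I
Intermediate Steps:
p = -7848 (p = -5055 - 1*2793 = -5055 - 2793 = -7848)
I(h, b) = -103 + b*h (I(h, b) = -4 + (b*h - 99) = -4 + (-99 + b*h) = -103 + b*h)
I(352, -680)/454248 + √(163604 - 226635)/((12*p)) = (-103 - 680*352)/454248 + √(163604 - 226635)/((12*(-7848))) = (-103 - 239360)*(1/454248) + √(-63031)/(-94176) = -239463*1/454248 + (I*√63031)*(-1/94176) = -8869/16824 - I*√63031/94176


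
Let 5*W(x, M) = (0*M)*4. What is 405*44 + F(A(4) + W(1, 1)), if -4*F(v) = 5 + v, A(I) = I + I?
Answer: 71267/4 ≈ 17817.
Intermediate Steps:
A(I) = 2*I
W(x, M) = 0 (W(x, M) = ((0*M)*4)/5 = (0*4)/5 = (1/5)*0 = 0)
F(v) = -5/4 - v/4 (F(v) = -(5 + v)/4 = -5/4 - v/4)
405*44 + F(A(4) + W(1, 1)) = 405*44 + (-5/4 - (2*4 + 0)/4) = 17820 + (-5/4 - (8 + 0)/4) = 17820 + (-5/4 - 1/4*8) = 17820 + (-5/4 - 2) = 17820 - 13/4 = 71267/4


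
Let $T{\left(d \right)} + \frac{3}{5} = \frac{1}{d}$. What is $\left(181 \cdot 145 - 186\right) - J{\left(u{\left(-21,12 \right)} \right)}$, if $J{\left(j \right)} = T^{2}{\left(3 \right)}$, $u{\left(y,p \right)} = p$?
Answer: $\frac{5863259}{225} \approx 26059.0$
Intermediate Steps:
$T{\left(d \right)} = - \frac{3}{5} + \frac{1}{d}$
$J{\left(j \right)} = \frac{16}{225}$ ($J{\left(j \right)} = \left(- \frac{3}{5} + \frac{1}{3}\right)^{2} = \left(- \frac{4}{15}\right)^{2} = \frac{16}{225}$)
$\left(181 \cdot 145 - 186\right) - J{\left(u{\left(-21,12 \right)} \right)} = \left(181 \cdot 145 - 186\right) - \frac{16}{225} = \left(26245 - 186\right) - \frac{16}{225} = 26059 - \frac{16}{225} = \frac{5863259}{225}$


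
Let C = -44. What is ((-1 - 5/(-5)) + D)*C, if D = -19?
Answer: 836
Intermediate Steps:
((-1 - 5/(-5)) + D)*C = ((-1 - 5/(-5)) - 19)*(-44) = ((-1 - ⅕*(-5)) - 19)*(-44) = ((-1 + 1) - 19)*(-44) = (0 - 19)*(-44) = -19*(-44) = 836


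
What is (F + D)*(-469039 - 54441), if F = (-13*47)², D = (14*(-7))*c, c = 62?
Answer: -192245412600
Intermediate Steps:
D = -6076 (D = (14*(-7))*62 = -98*62 = -6076)
F = 373321 (F = (-611)² = 373321)
(F + D)*(-469039 - 54441) = (373321 - 6076)*(-469039 - 54441) = 367245*(-523480) = -192245412600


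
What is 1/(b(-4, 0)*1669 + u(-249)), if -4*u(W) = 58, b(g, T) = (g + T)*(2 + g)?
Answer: 2/26675 ≈ 7.4977e-5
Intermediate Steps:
b(g, T) = (2 + g)*(T + g) (b(g, T) = (T + g)*(2 + g) = (2 + g)*(T + g))
u(W) = -29/2 (u(W) = -¼*58 = -29/2)
1/(b(-4, 0)*1669 + u(-249)) = 1/(((-4)² + 2*0 + 2*(-4) + 0*(-4))*1669 - 29/2) = 1/((16 + 0 - 8 + 0)*1669 - 29/2) = 1/(8*1669 - 29/2) = 1/(13352 - 29/2) = 1/(26675/2) = 2/26675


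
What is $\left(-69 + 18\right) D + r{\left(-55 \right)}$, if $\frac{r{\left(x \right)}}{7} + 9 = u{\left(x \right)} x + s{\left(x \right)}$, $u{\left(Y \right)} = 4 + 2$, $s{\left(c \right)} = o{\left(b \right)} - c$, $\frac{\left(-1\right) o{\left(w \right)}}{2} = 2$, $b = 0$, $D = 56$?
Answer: $-4872$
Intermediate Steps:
$o{\left(w \right)} = -4$ ($o{\left(w \right)} = \left(-2\right) 2 = -4$)
$s{\left(c \right)} = -4 - c$
$u{\left(Y \right)} = 6$
$r{\left(x \right)} = -91 + 35 x$ ($r{\left(x \right)} = -63 + 7 \left(6 x - \left(4 + x\right)\right) = -63 + 7 \left(-4 + 5 x\right) = -63 + \left(-28 + 35 x\right) = -91 + 35 x$)
$\left(-69 + 18\right) D + r{\left(-55 \right)} = \left(-69 + 18\right) 56 + \left(-91 + 35 \left(-55\right)\right) = \left(-51\right) 56 - 2016 = -2856 - 2016 = -4872$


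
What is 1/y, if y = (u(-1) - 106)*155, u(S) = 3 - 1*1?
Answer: -1/16120 ≈ -6.2035e-5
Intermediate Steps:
u(S) = 2 (u(S) = 3 - 1 = 2)
y = -16120 (y = (2 - 106)*155 = -104*155 = -16120)
1/y = 1/(-16120) = -1/16120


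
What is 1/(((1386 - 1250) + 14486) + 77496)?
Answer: 1/92118 ≈ 1.0856e-5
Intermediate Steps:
1/(((1386 - 1250) + 14486) + 77496) = 1/((136 + 14486) + 77496) = 1/(14622 + 77496) = 1/92118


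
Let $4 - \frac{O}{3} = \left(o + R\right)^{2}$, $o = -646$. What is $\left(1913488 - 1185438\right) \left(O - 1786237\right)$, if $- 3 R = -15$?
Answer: $-2197886847400$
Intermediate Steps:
$R = 5$ ($R = \left(- \frac{1}{3}\right) \left(-15\right) = 5$)
$O = -1232631$ ($O = 12 - 3 \left(-646 + 5\right)^{2} = 12 - 3 \left(-641\right)^{2} = 12 - 1232643 = -1232631$)
$\left(1913488 - 1185438\right) \left(O - 1786237\right) = \left(1913488 - 1185438\right) \left(-1232631 - 1786237\right) = 728050 \left(-3018868\right) = -2197886847400$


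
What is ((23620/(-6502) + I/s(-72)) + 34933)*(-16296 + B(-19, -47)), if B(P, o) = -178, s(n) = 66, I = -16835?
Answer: -61282654259821/107283 ≈ -5.7122e+8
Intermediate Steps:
((23620/(-6502) + I/s(-72)) + 34933)*(-16296 + B(-19, -47)) = ((23620/(-6502) - 16835/66) + 34933)*(-16296 - 178) = ((23620*(-1/6502) - 16835*1/66) + 34933)*(-16474) = ((-11810/3251 - 16835/66) + 34933)*(-16474) = (-55510045/214566 + 34933)*(-16474) = (7439924033/214566)*(-16474) = -61282654259821/107283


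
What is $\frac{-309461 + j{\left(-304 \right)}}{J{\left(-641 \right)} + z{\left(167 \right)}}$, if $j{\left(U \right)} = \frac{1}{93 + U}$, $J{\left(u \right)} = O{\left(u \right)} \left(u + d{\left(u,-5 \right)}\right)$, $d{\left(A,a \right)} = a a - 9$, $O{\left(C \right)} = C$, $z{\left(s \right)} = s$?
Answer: $- \frac{8162034}{10570889} \approx -0.77212$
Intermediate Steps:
$d{\left(A,a \right)} = -9 + a^{2}$ ($d{\left(A,a \right)} = a^{2} - 9 = -9 + a^{2}$)
$J{\left(u \right)} = u \left(16 + u\right)$ ($J{\left(u \right)} = u \left(u - \left(9 - \left(-5\right)^{2}\right)\right) = u \left(u + \left(-9 + 25\right)\right) = u \left(u + 16\right) = u \left(16 + u\right)$)
$\frac{-309461 + j{\left(-304 \right)}}{J{\left(-641 \right)} + z{\left(167 \right)}} = \frac{-309461 + \frac{1}{93 - 304}}{- 641 \left(16 - 641\right) + 167} = \frac{-309461 + \frac{1}{-211}}{\left(-641\right) \left(-625\right) + 167} = \frac{-309461 - \frac{1}{211}}{400625 + 167} = - \frac{65296272}{211 \cdot 400792} = \left(- \frac{65296272}{211}\right) \frac{1}{400792} = - \frac{8162034}{10570889}$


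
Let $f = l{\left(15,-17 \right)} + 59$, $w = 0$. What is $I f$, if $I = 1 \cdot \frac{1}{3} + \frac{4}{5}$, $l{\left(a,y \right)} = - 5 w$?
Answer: $\frac{1003}{15} \approx 66.867$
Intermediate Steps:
$l{\left(a,y \right)} = 0$ ($l{\left(a,y \right)} = \left(-5\right) 0 = 0$)
$f = 59$ ($f = 0 + 59 = 59$)
$I = \frac{17}{15}$ ($I = 1 \cdot \frac{1}{3} + 4 \cdot \frac{1}{5} = \frac{1}{3} + \frac{4}{5} = \frac{17}{15} \approx 1.1333$)
$I f = \frac{17}{15} \cdot 59 = \frac{1003}{15}$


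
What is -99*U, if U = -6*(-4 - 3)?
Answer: -4158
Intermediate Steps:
U = 42 (U = -6*(-7) = 42)
-99*U = -99*42 = -4158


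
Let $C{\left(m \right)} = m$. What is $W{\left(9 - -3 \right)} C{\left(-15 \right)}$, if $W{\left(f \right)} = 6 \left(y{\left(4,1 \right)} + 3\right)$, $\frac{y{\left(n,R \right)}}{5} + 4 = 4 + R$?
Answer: $-720$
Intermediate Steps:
$y{\left(n,R \right)} = 5 R$ ($y{\left(n,R \right)} = -20 + 5 \left(4 + R\right) = -20 + \left(20 + 5 R\right) = 5 R$)
$W{\left(f \right)} = 48$ ($W{\left(f \right)} = 6 \left(5 \cdot 1 + 3\right) = 6 \left(5 + 3\right) = 6 \cdot 8 = 48$)
$W{\left(9 - -3 \right)} C{\left(-15 \right)} = 48 \left(-15\right) = -720$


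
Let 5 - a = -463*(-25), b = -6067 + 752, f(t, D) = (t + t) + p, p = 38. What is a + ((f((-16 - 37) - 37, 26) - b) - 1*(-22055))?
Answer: 15658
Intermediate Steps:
f(t, D) = 38 + 2*t (f(t, D) = (t + t) + 38 = 2*t + 38 = 38 + 2*t)
b = -5315
a = -11570 (a = 5 - (-463)*(-25) = 5 - 1*11575 = 5 - 11575 = -11570)
a + ((f((-16 - 37) - 37, 26) - b) - 1*(-22055)) = -11570 + (((38 + 2*((-16 - 37) - 37)) - 1*(-5315)) - 1*(-22055)) = -11570 + (((38 + 2*(-53 - 37)) + 5315) + 22055) = -11570 + (((38 + 2*(-90)) + 5315) + 22055) = -11570 + (((38 - 180) + 5315) + 22055) = -11570 + ((-142 + 5315) + 22055) = -11570 + (5173 + 22055) = -11570 + 27228 = 15658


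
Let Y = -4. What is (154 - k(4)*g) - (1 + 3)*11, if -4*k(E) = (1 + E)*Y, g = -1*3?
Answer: 125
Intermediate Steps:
g = -3
k(E) = 1 + E (k(E) = -(1 + E)*(-4)/4 = -(-4 - 4*E)/4 = 1 + E)
(154 - k(4)*g) - (1 + 3)*11 = (154 - (1 + 4)*(-3)) - (1 + 3)*11 = (154 - 5*(-3)) - 4*11 = (154 - 1*(-15)) - 1*44 = (154 + 15) - 44 = 169 - 44 = 125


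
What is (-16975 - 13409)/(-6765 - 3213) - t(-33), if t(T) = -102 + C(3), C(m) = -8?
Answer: 187994/1663 ≈ 113.05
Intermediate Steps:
t(T) = -110 (t(T) = -102 - 8 = -110)
(-16975 - 13409)/(-6765 - 3213) - t(-33) = (-16975 - 13409)/(-6765 - 3213) - 1*(-110) = -30384/(-9978) + 110 = -30384*(-1/9978) + 110 = 5064/1663 + 110 = 187994/1663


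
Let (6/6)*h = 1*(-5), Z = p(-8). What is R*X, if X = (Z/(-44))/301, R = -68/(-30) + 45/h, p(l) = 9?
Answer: 303/66220 ≈ 0.0045757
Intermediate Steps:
Z = 9
h = -5 (h = 1*(-5) = -5)
R = -101/15 (R = -68/(-30) + 45/(-5) = -68*(-1/30) + 45*(-⅕) = 34/15 - 9 = -101/15 ≈ -6.7333)
X = -9/13244 (X = (9/(-44))/301 = (9*(-1/44))*(1/301) = -9/44*1/301 = -9/13244 ≈ -0.00067955)
R*X = -101/15*(-9/13244) = 303/66220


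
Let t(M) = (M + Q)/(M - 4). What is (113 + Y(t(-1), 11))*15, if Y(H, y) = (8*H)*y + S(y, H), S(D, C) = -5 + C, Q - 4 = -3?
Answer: 1620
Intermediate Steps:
Q = 1 (Q = 4 - 3 = 1)
t(M) = (1 + M)/(-4 + M) (t(M) = (M + 1)/(M - 4) = (1 + M)/(-4 + M))
Y(H, y) = -5 + H + 8*H*y (Y(H, y) = (8*H)*y + (-5 + H) = 8*H*y + (-5 + H) = -5 + H + 8*H*y)
(113 + Y(t(-1), 11))*15 = (113 + (-5 + (1 - 1)/(-4 - 1) + 8*((1 - 1)/(-4 - 1))*11))*15 = (113 + (-5 + 0/(-5) + 8*(0/(-5))*11))*15 = (113 + (-5 - 1/5*0 + 8*(-1/5*0)*11))*15 = (113 + (-5 + 0 + 8*0*11))*15 = (113 + (-5 + 0 + 0))*15 = (113 - 5)*15 = 108*15 = 1620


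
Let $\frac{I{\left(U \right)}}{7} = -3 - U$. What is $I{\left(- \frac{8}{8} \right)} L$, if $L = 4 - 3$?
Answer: $-14$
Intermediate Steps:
$I{\left(U \right)} = -21 - 7 U$ ($I{\left(U \right)} = 7 \left(-3 - U\right) = -21 - 7 U$)
$L = 1$ ($L = 4 - 3 = 1$)
$I{\left(- \frac{8}{8} \right)} L = \left(-21 - 7 \left(- \frac{8}{8}\right)\right) 1 = \left(-21 - 7 \left(\left(-8\right) \frac{1}{8}\right)\right) 1 = \left(-21 - -7\right) 1 = \left(-21 + 7\right) 1 = \left(-14\right) 1 = -14$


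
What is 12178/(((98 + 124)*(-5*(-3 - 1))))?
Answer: 6089/2220 ≈ 2.7428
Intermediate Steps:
12178/(((98 + 124)*(-5*(-3 - 1)))) = 12178/((222*(-5*(-4)))) = 12178/((222*20)) = 12178/4440 = 12178*(1/4440) = 6089/2220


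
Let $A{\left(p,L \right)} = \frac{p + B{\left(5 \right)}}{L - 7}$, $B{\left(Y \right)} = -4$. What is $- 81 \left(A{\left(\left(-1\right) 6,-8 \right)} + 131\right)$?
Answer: $-10665$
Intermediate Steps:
$A{\left(p,L \right)} = \frac{-4 + p}{-7 + L}$ ($A{\left(p,L \right)} = \frac{p - 4}{L - 7} = \frac{-4 + p}{-7 + L}$)
$- 81 \left(A{\left(\left(-1\right) 6,-8 \right)} + 131\right) = - 81 \left(\frac{-4 - 6}{-7 - 8} + 131\right) = - 81 \left(\frac{-4 - 6}{-15} + 131\right) = - 81 \left(\left(- \frac{1}{15}\right) \left(-10\right) + 131\right) = - 81 \left(\frac{2}{3} + 131\right) = \left(-81\right) \frac{395}{3} = -10665$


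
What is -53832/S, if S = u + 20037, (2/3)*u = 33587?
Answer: -35888/46945 ≈ -0.76447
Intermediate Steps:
u = 100761/2 (u = (3/2)*33587 = 100761/2 ≈ 50381.)
S = 140835/2 (S = 100761/2 + 20037 = 140835/2 ≈ 70418.)
-53832/S = -53832/140835/2 = -53832*2/140835 = -35888/46945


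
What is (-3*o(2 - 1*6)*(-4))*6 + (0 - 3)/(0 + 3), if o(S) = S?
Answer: -289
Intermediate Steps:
(-3*o(2 - 1*6)*(-4))*6 + (0 - 3)/(0 + 3) = (-3*(2 - 1*6)*(-4))*6 + (0 - 3)/(0 + 3) = (-3*(2 - 6)*(-4))*6 - 3/3 = (-3*(-4)*(-4))*6 - 3*⅓ = (12*(-4))*6 - 1 = -48*6 - 1 = -288 - 1 = -289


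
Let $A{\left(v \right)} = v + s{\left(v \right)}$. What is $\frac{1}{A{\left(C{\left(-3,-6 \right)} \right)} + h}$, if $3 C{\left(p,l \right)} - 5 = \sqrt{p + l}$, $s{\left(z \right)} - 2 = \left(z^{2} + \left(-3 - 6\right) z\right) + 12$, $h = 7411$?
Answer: $\frac{600489}{4451693605} + \frac{378 i}{4451693605} \approx 0.00013489 + 8.4911 \cdot 10^{-8} i$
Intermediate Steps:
$s{\left(z \right)} = 14 + z^{2} - 9 z$ ($s{\left(z \right)} = 2 + \left(\left(z^{2} + \left(-3 - 6\right) z\right) + 12\right) = 2 + \left(\left(z^{2} - 9 z\right) + 12\right) = 2 + \left(12 + z^{2} - 9 z\right) = 14 + z^{2} - 9 z$)
$C{\left(p,l \right)} = \frac{5}{3} + \frac{\sqrt{l + p}}{3}$ ($C{\left(p,l \right)} = \frac{5}{3} + \frac{\sqrt{p + l}}{3} = \frac{5}{3} + \frac{\sqrt{l + p}}{3}$)
$A{\left(v \right)} = 14 + v^{2} - 8 v$ ($A{\left(v \right)} = v + \left(14 + v^{2} - 9 v\right) = 14 + v^{2} - 8 v$)
$\frac{1}{A{\left(C{\left(-3,-6 \right)} \right)} + h} = \frac{1}{\left(14 + \left(\frac{5}{3} + \frac{\sqrt{-6 - 3}}{3}\right)^{2} - 8 \left(\frac{5}{3} + \frac{\sqrt{-6 - 3}}{3}\right)\right) + 7411} = \frac{1}{\left(14 + \left(\frac{5}{3} + \frac{\sqrt{-9}}{3}\right)^{2} - 8 \left(\frac{5}{3} + \frac{\sqrt{-9}}{3}\right)\right) + 7411} = \frac{1}{\left(14 + \left(\frac{5}{3} + \frac{3 i}{3}\right)^{2} - 8 \left(\frac{5}{3} + \frac{3 i}{3}\right)\right) + 7411} = \frac{1}{\left(14 + \left(\frac{5}{3} + i\right)^{2} - 8 \left(\frac{5}{3} + i\right)\right) + 7411} = \frac{1}{\left(14 + \left(\frac{5}{3} + i\right)^{2} - \left(\frac{40}{3} + 8 i\right)\right) + 7411} = \frac{1}{\left(\frac{2}{3} + \left(\frac{5}{3} + i\right)^{2} - 8 i\right) + 7411} = \frac{1}{\frac{22235}{3} + \left(\frac{5}{3} + i\right)^{2} - 8 i}$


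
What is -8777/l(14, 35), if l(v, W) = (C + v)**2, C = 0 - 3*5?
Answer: -8777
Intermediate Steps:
C = -15 (C = 0 - 15 = -15)
l(v, W) = (-15 + v)**2
-8777/l(14, 35) = -8777/(-15 + 14)**2 = -8777/((-1)**2) = -8777/1 = -8777*1 = -8777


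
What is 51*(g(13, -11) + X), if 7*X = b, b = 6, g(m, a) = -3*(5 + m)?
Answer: -18972/7 ≈ -2710.3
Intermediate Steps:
g(m, a) = -15 - 3*m
X = 6/7 (X = (⅐)*6 = 6/7 ≈ 0.85714)
51*(g(13, -11) + X) = 51*((-15 - 3*13) + 6/7) = 51*((-15 - 39) + 6/7) = 51*(-54 + 6/7) = 51*(-372/7) = -18972/7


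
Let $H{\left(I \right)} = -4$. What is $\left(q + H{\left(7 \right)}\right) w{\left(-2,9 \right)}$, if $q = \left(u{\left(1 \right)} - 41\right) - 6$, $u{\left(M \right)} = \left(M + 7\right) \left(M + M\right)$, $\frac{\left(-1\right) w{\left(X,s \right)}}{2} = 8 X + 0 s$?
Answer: $-1120$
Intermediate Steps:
$w{\left(X,s \right)} = - 16 X$ ($w{\left(X,s \right)} = - 2 \left(8 X + 0 s\right) = - 2 \left(8 X + 0\right) = - 2 \cdot 8 X = - 16 X$)
$u{\left(M \right)} = 2 M \left(7 + M\right)$ ($u{\left(M \right)} = \left(7 + M\right) 2 M = 2 M \left(7 + M\right)$)
$q = -31$ ($q = \left(2 \cdot 1 \left(7 + 1\right) - 41\right) - 6 = \left(2 \cdot 1 \cdot 8 - 41\right) - 6 = \left(16 - 41\right) - 6 = -25 - 6 = -31$)
$\left(q + H{\left(7 \right)}\right) w{\left(-2,9 \right)} = \left(-31 - 4\right) \left(\left(-16\right) \left(-2\right)\right) = \left(-35\right) 32 = -1120$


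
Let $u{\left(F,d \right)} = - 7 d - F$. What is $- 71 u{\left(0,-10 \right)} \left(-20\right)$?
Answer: $99400$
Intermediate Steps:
$u{\left(F,d \right)} = - F - 7 d$
$- 71 u{\left(0,-10 \right)} \left(-20\right) = - 71 \left(\left(-1\right) 0 - -70\right) \left(-20\right) = - 71 \left(0 + 70\right) \left(-20\right) = \left(-71\right) 70 \left(-20\right) = \left(-4970\right) \left(-20\right) = 99400$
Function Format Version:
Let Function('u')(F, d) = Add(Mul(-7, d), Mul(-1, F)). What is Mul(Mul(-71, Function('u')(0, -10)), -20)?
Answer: 99400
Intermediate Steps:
Function('u')(F, d) = Add(Mul(-1, F), Mul(-7, d))
Mul(Mul(-71, Function('u')(0, -10)), -20) = Mul(Mul(-71, Add(Mul(-1, 0), Mul(-7, -10))), -20) = Mul(Mul(-71, Add(0, 70)), -20) = Mul(Mul(-71, 70), -20) = Mul(-4970, -20) = 99400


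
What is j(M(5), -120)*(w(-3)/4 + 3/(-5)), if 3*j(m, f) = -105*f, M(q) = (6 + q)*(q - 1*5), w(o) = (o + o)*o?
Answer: 16380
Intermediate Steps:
w(o) = 2*o² (w(o) = (2*o)*o = 2*o²)
M(q) = (-5 + q)*(6 + q) (M(q) = (6 + q)*(q - 5) = (6 + q)*(-5 + q) = (-5 + q)*(6 + q))
j(m, f) = -35*f (j(m, f) = (-105*f)/3 = -35*f)
j(M(5), -120)*(w(-3)/4 + 3/(-5)) = (-35*(-120))*((2*(-3)²)/4 + 3/(-5)) = 4200*((2*9)*(¼) + 3*(-⅕)) = 4200*(18*(¼) - ⅗) = 4200*(9/2 - ⅗) = 4200*(39/10) = 16380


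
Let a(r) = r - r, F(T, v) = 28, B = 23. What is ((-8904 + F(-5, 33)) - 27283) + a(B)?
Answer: -36159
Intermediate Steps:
a(r) = 0
((-8904 + F(-5, 33)) - 27283) + a(B) = ((-8904 + 28) - 27283) + 0 = (-8876 - 27283) + 0 = -36159 + 0 = -36159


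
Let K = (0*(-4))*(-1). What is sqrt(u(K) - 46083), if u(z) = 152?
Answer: I*sqrt(45931) ≈ 214.32*I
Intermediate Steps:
K = 0 (K = 0*(-1) = 0)
sqrt(u(K) - 46083) = sqrt(152 - 46083) = sqrt(-45931) = I*sqrt(45931)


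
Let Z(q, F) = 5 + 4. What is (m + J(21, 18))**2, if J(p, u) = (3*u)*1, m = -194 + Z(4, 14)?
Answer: 17161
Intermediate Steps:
Z(q, F) = 9
m = -185 (m = -194 + 9 = -185)
J(p, u) = 3*u
(m + J(21, 18))**2 = (-185 + 3*18)**2 = (-185 + 54)**2 = (-131)**2 = 17161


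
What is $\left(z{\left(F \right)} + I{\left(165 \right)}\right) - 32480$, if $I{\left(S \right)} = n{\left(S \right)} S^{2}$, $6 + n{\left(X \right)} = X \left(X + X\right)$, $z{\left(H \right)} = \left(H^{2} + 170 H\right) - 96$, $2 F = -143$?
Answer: $\frac{5928793125}{4} \approx 1.4822 \cdot 10^{9}$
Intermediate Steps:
$F = - \frac{143}{2}$ ($F = \frac{1}{2} \left(-143\right) = - \frac{143}{2} \approx -71.5$)
$z{\left(H \right)} = -96 + H^{2} + 170 H$
$n{\left(X \right)} = -6 + 2 X^{2}$ ($n{\left(X \right)} = -6 + X \left(X + X\right) = -6 + X 2 X = -6 + 2 X^{2}$)
$I{\left(S \right)} = S^{2} \left(-6 + 2 S^{2}\right)$ ($I{\left(S \right)} = \left(-6 + 2 S^{2}\right) S^{2} = S^{2} \left(-6 + 2 S^{2}\right)$)
$\left(z{\left(F \right)} + I{\left(165 \right)}\right) - 32480 = \left(\left(-96 + \left(- \frac{143}{2}\right)^{2} + 170 \left(- \frac{143}{2}\right)\right) + 2 \cdot 165^{2} \left(-3 + 165^{2}\right)\right) - 32480 = \left(\left(-96 + \frac{20449}{4} - 12155\right) + 2 \cdot 27225 \left(-3 + 27225\right)\right) - 32480 = \left(- \frac{28555}{4} + 2 \cdot 27225 \cdot 27222\right) - 32480 = \left(- \frac{28555}{4} + 1482237900\right) - 32480 = \frac{5928923045}{4} - 32480 = \frac{5928793125}{4}$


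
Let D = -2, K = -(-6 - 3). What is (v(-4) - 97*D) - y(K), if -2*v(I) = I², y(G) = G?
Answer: 177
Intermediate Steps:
K = 9 (K = -1*(-9) = 9)
v(I) = -I²/2
(v(-4) - 97*D) - y(K) = (-½*(-4)² - 97*(-2)) - 1*9 = (-½*16 + 194) - 9 = (-8 + 194) - 9 = 186 - 9 = 177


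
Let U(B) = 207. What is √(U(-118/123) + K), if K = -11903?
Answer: 4*I*√731 ≈ 108.15*I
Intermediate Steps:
√(U(-118/123) + K) = √(207 - 11903) = √(-11696) = 4*I*√731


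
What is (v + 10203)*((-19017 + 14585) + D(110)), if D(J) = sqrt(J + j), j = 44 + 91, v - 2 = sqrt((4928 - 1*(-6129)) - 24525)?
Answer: (-4432 + 7*sqrt(5))*(10205 + 2*I*sqrt(3367)) ≈ -4.5069e+7 - 5.1252e+5*I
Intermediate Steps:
v = 2 + 2*I*sqrt(3367) (v = 2 + sqrt((4928 - 1*(-6129)) - 24525) = 2 + sqrt((4928 + 6129) - 24525) = 2 + sqrt(11057 - 24525) = 2 + sqrt(-13468) = 2 + 2*I*sqrt(3367) ≈ 2.0 + 116.05*I)
j = 135
D(J) = sqrt(135 + J) (D(J) = sqrt(J + 135) = sqrt(135 + J))
(v + 10203)*((-19017 + 14585) + D(110)) = ((2 + 2*I*sqrt(3367)) + 10203)*((-19017 + 14585) + sqrt(135 + 110)) = (10205 + 2*I*sqrt(3367))*(-4432 + sqrt(245)) = (10205 + 2*I*sqrt(3367))*(-4432 + 7*sqrt(5)) = (-4432 + 7*sqrt(5))*(10205 + 2*I*sqrt(3367))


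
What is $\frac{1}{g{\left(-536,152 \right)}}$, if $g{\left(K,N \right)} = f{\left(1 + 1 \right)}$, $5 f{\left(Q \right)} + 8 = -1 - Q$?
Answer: $- \frac{5}{11} \approx -0.45455$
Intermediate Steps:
$f{\left(Q \right)} = - \frac{9}{5} - \frac{Q}{5}$ ($f{\left(Q \right)} = - \frac{8}{5} + \frac{-1 - Q}{5} = - \frac{8}{5} - \left(\frac{1}{5} + \frac{Q}{5}\right) = - \frac{9}{5} - \frac{Q}{5}$)
$g{\left(K,N \right)} = - \frac{11}{5}$ ($g{\left(K,N \right)} = - \frac{9}{5} - \frac{1 + 1}{5} = - \frac{9}{5} - \frac{2}{5} = - \frac{11}{5}$)
$\frac{1}{g{\left(-536,152 \right)}} = \frac{1}{- \frac{11}{5}} = - \frac{5}{11}$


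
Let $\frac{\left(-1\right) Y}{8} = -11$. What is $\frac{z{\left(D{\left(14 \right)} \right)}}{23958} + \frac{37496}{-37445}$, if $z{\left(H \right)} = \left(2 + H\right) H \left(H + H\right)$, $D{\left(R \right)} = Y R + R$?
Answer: $\frac{24183578312392}{149517885} \approx 1.6174 \cdot 10^{5}$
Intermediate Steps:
$Y = 88$ ($Y = \left(-8\right) \left(-11\right) = 88$)
$D{\left(R \right)} = 89 R$ ($D{\left(R \right)} = 88 R + R = 89 R$)
$z{\left(H \right)} = 2 H^{2} \left(2 + H\right)$ ($z{\left(H \right)} = H \left(2 + H\right) 2 H = 2 H^{2} \left(2 + H\right)$)
$\frac{z{\left(D{\left(14 \right)} \right)}}{23958} + \frac{37496}{-37445} = \frac{2 \left(89 \cdot 14\right)^{2} \left(2 + 89 \cdot 14\right)}{23958} + \frac{37496}{-37445} = 2 \cdot 1246^{2} \left(2 + 1246\right) \frac{1}{23958} + 37496 \left(- \frac{1}{37445}\right) = 2 \cdot 1552516 \cdot 1248 \cdot \frac{1}{23958} - \frac{37496}{37445} = 3875079936 \cdot \frac{1}{23958} - \frac{37496}{37445} = \frac{645846656}{3993} - \frac{37496}{37445} = \frac{24183578312392}{149517885}$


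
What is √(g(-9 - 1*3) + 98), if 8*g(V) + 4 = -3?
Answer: √1554/4 ≈ 9.8552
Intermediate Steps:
g(V) = -7/8 (g(V) = -½ + (⅛)*(-3) = -½ - 3/8 = -7/8)
√(g(-9 - 1*3) + 98) = √(-7/8 + 98) = √(777/8) = √1554/4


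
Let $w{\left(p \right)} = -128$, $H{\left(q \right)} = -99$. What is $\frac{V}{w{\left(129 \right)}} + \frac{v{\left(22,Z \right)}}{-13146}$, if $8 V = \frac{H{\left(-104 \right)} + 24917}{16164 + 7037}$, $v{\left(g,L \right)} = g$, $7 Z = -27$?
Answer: $- \frac{212232389}{78080088576} \approx -0.0027181$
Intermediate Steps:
$Z = - \frac{27}{7}$ ($Z = \frac{1}{7} \left(-27\right) = - \frac{27}{7} \approx -3.8571$)
$V = \frac{12409}{92804}$ ($V = \frac{\left(-99 + 24917\right) \frac{1}{16164 + 7037}}{8} = \frac{24818 \cdot \frac{1}{23201}}{8} = \frac{1}{8} \cdot \frac{24818}{23201} = \frac{12409}{92804} \approx 0.13371$)
$\frac{V}{w{\left(129 \right)}} + \frac{v{\left(22,Z \right)}}{-13146} = \frac{12409}{92804 \left(-128\right)} + \frac{22}{-13146} = \frac{12409}{92804} \left(- \frac{1}{128}\right) + 22 \left(- \frac{1}{13146}\right) = - \frac{12409}{11878912} - \frac{11}{6573} = - \frac{212232389}{78080088576}$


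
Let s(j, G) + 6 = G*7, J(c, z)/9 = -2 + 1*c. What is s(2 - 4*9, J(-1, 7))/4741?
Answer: -195/4741 ≈ -0.041131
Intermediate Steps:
J(c, z) = -18 + 9*c (J(c, z) = 9*(-2 + 1*c) = 9*(-2 + c) = -18 + 9*c)
s(j, G) = -6 + 7*G (s(j, G) = -6 + G*7 = -6 + 7*G)
s(2 - 4*9, J(-1, 7))/4741 = (-6 + 7*(-18 + 9*(-1)))/4741 = (-6 + 7*(-18 - 9))*(1/4741) = (-6 + 7*(-27))*(1/4741) = (-6 - 189)*(1/4741) = -195*1/4741 = -195/4741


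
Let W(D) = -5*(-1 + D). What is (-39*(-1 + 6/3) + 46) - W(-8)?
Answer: -38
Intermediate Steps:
W(D) = 5 - 5*D
(-39*(-1 + 6/3) + 46) - W(-8) = (-39*(-1 + 6/3) + 46) - (5 - 5*(-8)) = (-39*(-1 + 6*(1/3)) + 46) - (5 + 40) = (-39*(-1 + 2) + 46) - 1*45 = (-39 + 46) - 45 = 7 - 45 = -38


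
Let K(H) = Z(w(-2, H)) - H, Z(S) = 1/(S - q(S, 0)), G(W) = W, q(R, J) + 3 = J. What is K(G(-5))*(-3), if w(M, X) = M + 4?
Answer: -78/5 ≈ -15.600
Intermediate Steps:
q(R, J) = -3 + J
w(M, X) = 4 + M
Z(S) = 1/(3 + S) (Z(S) = 1/(S - (-3 + 0)) = 1/(S - 1*(-3)) = 1/(S + 3) = 1/(3 + S))
K(H) = ⅕ - H (K(H) = 1/(3 + (4 - 2)) - H = 1/(3 + 2) - H = 1/5 - H = ⅕ - H)
K(G(-5))*(-3) = (⅕ - 1*(-5))*(-3) = (⅕ + 5)*(-3) = (26/5)*(-3) = -78/5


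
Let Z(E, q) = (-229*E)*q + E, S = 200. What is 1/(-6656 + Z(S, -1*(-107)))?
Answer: -1/4907056 ≈ -2.0379e-7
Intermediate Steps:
Z(E, q) = E - 229*E*q (Z(E, q) = -229*E*q + E = E - 229*E*q)
1/(-6656 + Z(S, -1*(-107))) = 1/(-6656 + 200*(1 - (-229)*(-107))) = 1/(-6656 + 200*(1 - 229*107)) = 1/(-6656 + 200*(1 - 24503)) = 1/(-6656 + 200*(-24502)) = 1/(-6656 - 4900400) = 1/(-4907056) = -1/4907056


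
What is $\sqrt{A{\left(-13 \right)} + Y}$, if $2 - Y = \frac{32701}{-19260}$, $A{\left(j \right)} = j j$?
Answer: $\frac{\sqrt{1779496135}}{3210} \approx 13.141$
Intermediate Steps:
$A{\left(j \right)} = j^{2}$
$Y = \frac{71221}{19260}$ ($Y = 2 - \frac{32701}{-19260} = 2 - 32701 \left(- \frac{1}{19260}\right) = 2 - - \frac{32701}{19260} = 2 + \frac{32701}{19260} = \frac{71221}{19260} \approx 3.6979$)
$\sqrt{A{\left(-13 \right)} + Y} = \sqrt{\left(-13\right)^{2} + \frac{71221}{19260}} = \sqrt{169 + \frac{71221}{19260}} = \sqrt{\frac{3326161}{19260}} = \frac{\sqrt{1779496135}}{3210}$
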